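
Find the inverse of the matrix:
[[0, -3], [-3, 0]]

For [[a,b],[c,d]], inverse = (1/det)·[[d,-b],[-c,a]]
det = (0)(0) - (-3)(-3) = 0 - 9 = -9
Inverse = (1/-9)·[[0, 3], [3, 0]]
= [[0, -1/3], [-1/3, 0]]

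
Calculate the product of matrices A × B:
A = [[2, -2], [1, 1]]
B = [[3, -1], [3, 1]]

Matrix multiplication:
C[0][0] = 2×3 + -2×3 = 0
C[0][1] = 2×-1 + -2×1 = -4
C[1][0] = 1×3 + 1×3 = 6
C[1][1] = 1×-1 + 1×1 = 0
Result: [[0, -4], [6, 0]]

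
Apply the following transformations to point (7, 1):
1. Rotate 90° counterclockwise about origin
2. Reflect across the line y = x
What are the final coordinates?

Step 1: Rotate 90° → (-1, 7)
Step 2: Reflect across line y = x → (7, -1)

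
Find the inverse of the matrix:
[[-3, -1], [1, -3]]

For [[a,b],[c,d]], inverse = (1/det)·[[d,-b],[-c,a]]
det = (-3)(-3) - (-1)(1) = 9 - -1 = 10
Inverse = (1/10)·[[-3, 1], [-1, -3]]
= [[-3/10, 1/10], [-1/10, -3/10]]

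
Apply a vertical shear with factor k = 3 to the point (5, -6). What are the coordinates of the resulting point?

Shear matrix for vertical shear with factor k = 3:
[[1, 0], [3, 1]]
Result: (5, -6) → (5, 9)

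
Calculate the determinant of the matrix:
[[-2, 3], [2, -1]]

For a 2×2 matrix [[a, b], [c, d]], det = ad - bc
det = (-2)(-1) - (3)(2) = 2 - 6 = -4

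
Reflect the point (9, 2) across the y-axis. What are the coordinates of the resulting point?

Reflection across y-axis: (9, 2) → (-9, 2)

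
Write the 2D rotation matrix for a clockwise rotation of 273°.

Rotation matrix formula: [[cos θ, -sin θ], [sin θ, cos θ]]
A clockwise rotation by 273° is equivalent to a counterclockwise rotation by -273°.
For θ = -273°:
cos(-273°) = 0.0523
sin(-273°) = 0.9986
Result: [[0.0523, -0.9986], [0.9986, 0.0523]]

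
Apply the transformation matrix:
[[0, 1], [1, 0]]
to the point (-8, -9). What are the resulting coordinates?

Matrix multiplication:
[[0, 1], [1, 0]] × [-8, -9]ᵀ
= [(0)(-8) + (1)(-9), (1)(-8) + (0)(-9)]ᵀ
= [-9, -8]ᵀ
Result: (-9, -8)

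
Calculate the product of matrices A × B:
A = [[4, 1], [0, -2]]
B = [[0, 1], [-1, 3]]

Matrix multiplication:
C[0][0] = 4×0 + 1×-1 = -1
C[0][1] = 4×1 + 1×3 = 7
C[1][0] = 0×0 + -2×-1 = 2
C[1][1] = 0×1 + -2×3 = -6
Result: [[-1, 7], [2, -6]]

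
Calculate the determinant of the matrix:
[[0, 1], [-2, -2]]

For a 2×2 matrix [[a, b], [c, d]], det = ad - bc
det = (0)(-2) - (1)(-2) = 0 - -2 = 2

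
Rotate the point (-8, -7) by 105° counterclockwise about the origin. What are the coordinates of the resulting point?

Rotation matrix for 105°: [[cos 105°, -sin 105°], [sin 105°, cos 105°]] ≈ [[-0.258819, -0.965926], [0.965926, -0.258819]]
[[-0.258819, -0.965926], [0.965926, -0.258819]] × [-8, -7]ᵀ ≈ [8.8320, -5.9157]ᵀ
Result: (8.8320, -5.9157)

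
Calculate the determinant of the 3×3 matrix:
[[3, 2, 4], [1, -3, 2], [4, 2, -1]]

Expansion along first row:
det = 3·det([[-3,2],[2,-1]]) - 2·det([[1,2],[4,-1]]) + 4·det([[1,-3],[4,2]])
    = 3·(-3·-1 - 2·2) - 2·(1·-1 - 2·4) + 4·(1·2 - -3·4)
    = 3·-1 - 2·-9 + 4·14
    = -3 + 18 + 56 = 71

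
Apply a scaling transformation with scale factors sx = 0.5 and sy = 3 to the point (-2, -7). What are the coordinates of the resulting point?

Scaling matrix:
[[0.50, 0], [0, 3]]
Result: (-2 × 0.5, -7 × 3) = (-1, -21)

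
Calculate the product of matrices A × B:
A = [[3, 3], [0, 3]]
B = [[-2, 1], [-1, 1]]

Matrix multiplication:
C[0][0] = 3×-2 + 3×-1 = -9
C[0][1] = 3×1 + 3×1 = 6
C[1][0] = 0×-2 + 3×-1 = -3
C[1][1] = 0×1 + 3×1 = 3
Result: [[-9, 6], [-3, 3]]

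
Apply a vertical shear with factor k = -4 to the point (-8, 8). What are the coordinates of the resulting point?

Shear matrix for vertical shear with factor k = -4:
[[1, 0], [-4, 1]]
Result: (-8, 8) → (-8, 40)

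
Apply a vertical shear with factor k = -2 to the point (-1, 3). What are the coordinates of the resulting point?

Shear matrix for vertical shear with factor k = -2:
[[1, 0], [-2, 1]]
Result: (-1, 3) → (-1, 5)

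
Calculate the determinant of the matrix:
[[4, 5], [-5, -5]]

For a 2×2 matrix [[a, b], [c, d]], det = ad - bc
det = (4)(-5) - (5)(-5) = -20 - -25 = 5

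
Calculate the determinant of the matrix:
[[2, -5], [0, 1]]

For a 2×2 matrix [[a, b], [c, d]], det = ad - bc
det = (2)(1) - (-5)(0) = 2 - 0 = 2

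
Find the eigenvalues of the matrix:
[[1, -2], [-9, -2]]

Characteristic equation: det(A - λI) = 0
λ² - (trace)λ + (det) = 0
trace = 1 + -2 = -1, det = (1)(-2) - (-2)(-9) = -20
λ² - (-1)λ + (-20) = 0
λ = (-1 ± √((-1)² - 4·(-20))) / 2 = (-1 ± √81) / 2
Solving: λ = -5, 4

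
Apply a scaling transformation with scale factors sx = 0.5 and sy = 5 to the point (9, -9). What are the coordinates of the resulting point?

Scaling matrix:
[[0.50, 0], [0, 5]]
Result: (9 × 0.5, -9 × 5) = (4.5, -45)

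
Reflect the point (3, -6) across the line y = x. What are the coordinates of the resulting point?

Reflection across line y = x: (3, -6) → (-6, 3)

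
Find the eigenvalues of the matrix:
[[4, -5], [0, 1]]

Characteristic equation: det(A - λI) = 0
λ² - (trace)λ + (det) = 0
trace = 4 + 1 = 5, det = (4)(1) - (-5)(0) = 4
λ² - (5)λ + (4) = 0
λ = (5 ± √((5)² - 4·(4))) / 2 = (5 ± √9) / 2
Solving: λ = 1, 4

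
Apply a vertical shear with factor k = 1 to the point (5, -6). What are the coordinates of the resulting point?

Shear matrix for vertical shear with factor k = 1:
[[1, 0], [1, 1]]
Result: (5, -6) → (5, -1)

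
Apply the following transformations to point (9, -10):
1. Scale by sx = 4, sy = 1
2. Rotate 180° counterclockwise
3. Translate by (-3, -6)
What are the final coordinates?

Step 1: Scale → (36, -10)
Step 2: Rotate 180° → (-36, 10)
Step 3: Translate → (-39, 4)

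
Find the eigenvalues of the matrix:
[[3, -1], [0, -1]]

Characteristic equation: det(A - λI) = 0
λ² - (trace)λ + (det) = 0
trace = 3 + -1 = 2, det = (3)(-1) - (-1)(0) = -3
λ² - (2)λ + (-3) = 0
λ = (2 ± √((2)² - 4·(-3))) / 2 = (2 ± √16) / 2
Solving: λ = -1, 3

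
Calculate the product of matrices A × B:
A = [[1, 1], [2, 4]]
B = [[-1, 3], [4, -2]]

Matrix multiplication:
C[0][0] = 1×-1 + 1×4 = 3
C[0][1] = 1×3 + 1×-2 = 1
C[1][0] = 2×-1 + 4×4 = 14
C[1][1] = 2×3 + 4×-2 = -2
Result: [[3, 1], [14, -2]]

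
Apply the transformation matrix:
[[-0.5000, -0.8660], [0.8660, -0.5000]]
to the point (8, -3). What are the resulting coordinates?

Matrix multiplication:
[[-0.5000, -0.8660], [0.8660, -0.5000]] × [8, -3]ᵀ
= [(-0.5000)(8) + (-0.8660)(-3), (0.8660)(8) + (-0.5000)(-3)]ᵀ
= [-1.4020, 8.4280]ᵀ
Result: (-1.4020, 8.4280)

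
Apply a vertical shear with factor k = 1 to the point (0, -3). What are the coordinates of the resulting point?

Shear matrix for vertical shear with factor k = 1:
[[1, 0], [1, 1]]
Result: (0, -3) → (0, -3)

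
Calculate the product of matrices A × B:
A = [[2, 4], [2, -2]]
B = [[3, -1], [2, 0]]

Matrix multiplication:
C[0][0] = 2×3 + 4×2 = 14
C[0][1] = 2×-1 + 4×0 = -2
C[1][0] = 2×3 + -2×2 = 2
C[1][1] = 2×-1 + -2×0 = -2
Result: [[14, -2], [2, -2]]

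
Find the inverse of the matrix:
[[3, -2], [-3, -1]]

For [[a,b],[c,d]], inverse = (1/det)·[[d,-b],[-c,a]]
det = (3)(-1) - (-2)(-3) = -3 - 6 = -9
Inverse = (1/-9)·[[-1, 2], [3, 3]]
= [[1/9, -2/9], [-1/3, -1/3]]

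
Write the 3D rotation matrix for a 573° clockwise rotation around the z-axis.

Rotation matrix for clockwise 573° around z-axis:
A clockwise rotation by 573° is a counterclockwise rotation by -573°.
cos(-573°) = -0.8387, sin(-573°) = 0.5446
Result: [[-0.8387, -0.5446, 0], [0.5446, -0.8387, 0], [0, 0, 1]]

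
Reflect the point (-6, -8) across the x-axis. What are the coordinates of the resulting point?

Reflection across x-axis: (-6, -8) → (-6, 8)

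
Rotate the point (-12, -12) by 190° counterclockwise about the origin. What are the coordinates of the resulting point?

Rotation matrix for 190°: [[cos 190°, -sin 190°], [sin 190°, cos 190°]] ≈ [[-0.984808, 0.173648], [-0.173648, -0.984808]]
[[-0.984808, 0.173648], [-0.173648, -0.984808]] × [-12, -12]ᵀ ≈ [9.7339, 13.9015]ᵀ
Result: (9.7339, 13.9015)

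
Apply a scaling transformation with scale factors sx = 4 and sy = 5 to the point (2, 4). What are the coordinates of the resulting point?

Scaling matrix:
[[4, 0], [0, 5]]
Result: (2 × 4, 4 × 5) = (8, 20)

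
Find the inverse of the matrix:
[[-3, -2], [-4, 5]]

For [[a,b],[c,d]], inverse = (1/det)·[[d,-b],[-c,a]]
det = (-3)(5) - (-2)(-4) = -15 - 8 = -23
Inverse = (1/-23)·[[5, 2], [4, -3]]
= [[-5/23, -2/23], [-4/23, 3/23]]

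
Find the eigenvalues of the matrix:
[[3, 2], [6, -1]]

Characteristic equation: det(A - λI) = 0
λ² - (trace)λ + (det) = 0
trace = 3 + -1 = 2, det = (3)(-1) - (2)(6) = -15
λ² - (2)λ + (-15) = 0
λ = (2 ± √((2)² - 4·(-15))) / 2 = (2 ± √64) / 2
Solving: λ = -3, 5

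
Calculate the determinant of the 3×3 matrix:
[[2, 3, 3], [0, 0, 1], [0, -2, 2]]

Expansion along first row:
det = 2·det([[0,1],[-2,2]]) - 3·det([[0,1],[0,2]]) + 3·det([[0,0],[0,-2]])
    = 2·(0·2 - 1·-2) - 3·(0·2 - 1·0) + 3·(0·-2 - 0·0)
    = 2·2 - 3·0 + 3·0
    = 4 + 0 + 0 = 4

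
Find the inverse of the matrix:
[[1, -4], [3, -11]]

For [[a,b],[c,d]], inverse = (1/det)·[[d,-b],[-c,a]]
det = (1)(-11) - (-4)(3) = -11 - -12 = 1
Inverse = [[-11, 4], [-3, 1]]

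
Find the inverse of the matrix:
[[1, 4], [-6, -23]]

For [[a,b],[c,d]], inverse = (1/det)·[[d,-b],[-c,a]]
det = (1)(-23) - (4)(-6) = -23 - -24 = 1
Inverse = [[-23, -4], [6, 1]]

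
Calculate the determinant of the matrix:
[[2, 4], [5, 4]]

For a 2×2 matrix [[a, b], [c, d]], det = ad - bc
det = (2)(4) - (4)(5) = 8 - 20 = -12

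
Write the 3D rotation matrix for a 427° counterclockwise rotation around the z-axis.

Rotation matrix for counterclockwise 427° around z-axis:
cos(427°) = 0.3907, sin(427°) = 0.9205
Result: [[0.3907, -0.9205, 0], [0.9205, 0.3907, 0], [0, 0, 1]]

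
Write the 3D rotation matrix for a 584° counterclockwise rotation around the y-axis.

Rotation matrix for counterclockwise 584° around y-axis:
cos(584°) = -0.7193, sin(584°) = -0.6947
Result: [[-0.7193, 0, -0.6947], [0, 1, 0], [0.6947, 0, -0.7193]]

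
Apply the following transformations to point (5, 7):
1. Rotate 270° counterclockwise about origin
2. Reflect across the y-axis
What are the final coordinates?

Step 1: Rotate 270° → (7, -5)
Step 2: Reflect across y-axis → (-7, -5)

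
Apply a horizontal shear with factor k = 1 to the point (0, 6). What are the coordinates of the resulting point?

Shear matrix for horizontal shear with factor k = 1:
[[1, 1], [0, 1]]
Result: (0, 6) → (6, 6)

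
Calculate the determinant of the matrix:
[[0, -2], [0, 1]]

For a 2×2 matrix [[a, b], [c, d]], det = ad - bc
det = (0)(1) - (-2)(0) = 0 - 0 = 0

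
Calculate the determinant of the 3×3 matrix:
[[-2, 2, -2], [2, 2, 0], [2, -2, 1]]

Expansion along first row:
det = -2·det([[2,0],[-2,1]]) - 2·det([[2,0],[2,1]]) + -2·det([[2,2],[2,-2]])
    = -2·(2·1 - 0·-2) - 2·(2·1 - 0·2) + -2·(2·-2 - 2·2)
    = -2·2 - 2·2 + -2·-8
    = -4 + -4 + 16 = 8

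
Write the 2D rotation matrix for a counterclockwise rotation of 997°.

Rotation matrix formula: [[cos θ, -sin θ], [sin θ, cos θ]]
For θ = 997°:
cos(997°) = 0.1219
sin(997°) = -0.9925
Result: [[0.1219, 0.9925], [-0.9925, 0.1219]]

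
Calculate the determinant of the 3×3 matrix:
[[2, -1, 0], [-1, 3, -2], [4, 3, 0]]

Expansion along first row:
det = 2·det([[3,-2],[3,0]]) - -1·det([[-1,-2],[4,0]]) + 0·det([[-1,3],[4,3]])
    = 2·(3·0 - -2·3) - -1·(-1·0 - -2·4) + 0·(-1·3 - 3·4)
    = 2·6 - -1·8 + 0·-15
    = 12 + 8 + 0 = 20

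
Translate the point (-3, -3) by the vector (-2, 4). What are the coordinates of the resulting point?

Translation by (-2, 4) (homogeneous matrix [[1, 0, -2], [0, 1, 4], [0, 0, 1]]):
x' = -3 + -2 = -5
y' = -3 + 4 = 1
Result: (-5, 1)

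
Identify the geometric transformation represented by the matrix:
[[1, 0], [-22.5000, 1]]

This matrix represents: vertical shear with factor -22.5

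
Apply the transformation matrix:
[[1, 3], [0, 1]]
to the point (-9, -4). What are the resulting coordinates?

Matrix multiplication:
[[1, 3], [0, 1]] × [-9, -4]ᵀ
= [(1)(-9) + (3)(-4), (0)(-9) + (1)(-4)]ᵀ
= [-21, -4]ᵀ
Result: (-21, -4)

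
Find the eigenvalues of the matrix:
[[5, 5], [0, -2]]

Characteristic equation: det(A - λI) = 0
λ² - (trace)λ + (det) = 0
trace = 5 + -2 = 3, det = (5)(-2) - (5)(0) = -10
λ² - (3)λ + (-10) = 0
λ = (3 ± √((3)² - 4·(-10))) / 2 = (3 ± √49) / 2
Solving: λ = -2, 5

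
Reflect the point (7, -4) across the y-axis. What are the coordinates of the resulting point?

Reflection across y-axis: (7, -4) → (-7, -4)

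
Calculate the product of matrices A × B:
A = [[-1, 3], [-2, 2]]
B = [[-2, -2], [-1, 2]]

Matrix multiplication:
C[0][0] = -1×-2 + 3×-1 = -1
C[0][1] = -1×-2 + 3×2 = 8
C[1][0] = -2×-2 + 2×-1 = 2
C[1][1] = -2×-2 + 2×2 = 8
Result: [[-1, 8], [2, 8]]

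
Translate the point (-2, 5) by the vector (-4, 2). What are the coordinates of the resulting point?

Translation by (-4, 2) (homogeneous matrix [[1, 0, -4], [0, 1, 2], [0, 0, 1]]):
x' = -2 + -4 = -6
y' = 5 + 2 = 7
Result: (-6, 7)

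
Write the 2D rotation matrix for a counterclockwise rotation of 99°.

Rotation matrix formula: [[cos θ, -sin θ], [sin θ, cos θ]]
For θ = 99°:
cos(99°) = -0.1564
sin(99°) = 0.9877
Result: [[-0.1564, -0.9877], [0.9877, -0.1564]]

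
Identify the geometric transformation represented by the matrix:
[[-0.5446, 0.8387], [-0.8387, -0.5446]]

This matrix represents: rotation by 237° counterclockwise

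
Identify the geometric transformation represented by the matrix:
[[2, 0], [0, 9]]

This matrix represents: non-uniform scaling by sx = 2, sy = 9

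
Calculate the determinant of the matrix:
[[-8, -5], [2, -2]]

For a 2×2 matrix [[a, b], [c, d]], det = ad - bc
det = (-8)(-2) - (-5)(2) = 16 - -10 = 26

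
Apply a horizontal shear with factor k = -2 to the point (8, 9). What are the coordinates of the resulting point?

Shear matrix for horizontal shear with factor k = -2:
[[1, -2], [0, 1]]
Result: (8, 9) → (-10, 9)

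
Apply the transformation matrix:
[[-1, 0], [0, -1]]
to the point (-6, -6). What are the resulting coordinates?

Matrix multiplication:
[[-1, 0], [0, -1]] × [-6, -6]ᵀ
= [(-1)(-6) + (0)(-6), (0)(-6) + (-1)(-6)]ᵀ
= [6, 6]ᵀ
Result: (6, 6)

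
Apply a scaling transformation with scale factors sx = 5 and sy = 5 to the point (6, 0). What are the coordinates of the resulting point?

Scaling matrix:
[[5, 0], [0, 5]]
Result: (6 × 5, 0 × 5) = (30, 0)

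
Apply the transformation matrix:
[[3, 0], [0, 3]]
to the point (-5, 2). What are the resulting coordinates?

Matrix multiplication:
[[3, 0], [0, 3]] × [-5, 2]ᵀ
= [(3)(-5) + (0)(2), (0)(-5) + (3)(2)]ᵀ
= [-15, 6]ᵀ
Result: (-15, 6)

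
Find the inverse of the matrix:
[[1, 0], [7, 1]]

For [[a,b],[c,d]], inverse = (1/det)·[[d,-b],[-c,a]]
det = (1)(1) - (0)(7) = 1 - 0 = 1
Inverse = [[1, 0], [-7, 1]]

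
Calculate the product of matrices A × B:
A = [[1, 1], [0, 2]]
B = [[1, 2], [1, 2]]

Matrix multiplication:
C[0][0] = 1×1 + 1×1 = 2
C[0][1] = 1×2 + 1×2 = 4
C[1][0] = 0×1 + 2×1 = 2
C[1][1] = 0×2 + 2×2 = 4
Result: [[2, 4], [2, 4]]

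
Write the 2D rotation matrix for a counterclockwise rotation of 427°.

Rotation matrix formula: [[cos θ, -sin θ], [sin θ, cos θ]]
For θ = 427°:
cos(427°) = 0.3907
sin(427°) = 0.9205
Result: [[0.3907, -0.9205], [0.9205, 0.3907]]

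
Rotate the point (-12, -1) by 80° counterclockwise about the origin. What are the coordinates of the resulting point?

Rotation matrix for 80°: [[cos 80°, -sin 80°], [sin 80°, cos 80°]] ≈ [[0.173648, -0.984808], [0.984808, 0.173648]]
[[0.173648, -0.984808], [0.984808, 0.173648]] × [-12, -1]ᵀ ≈ [-1.0990, -11.9913]ᵀ
Result: (-1.0990, -11.9913)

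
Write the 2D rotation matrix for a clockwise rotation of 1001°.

Rotation matrix formula: [[cos θ, -sin θ], [sin θ, cos θ]]
A clockwise rotation by 1001° is equivalent to a counterclockwise rotation by -1001°.
For θ = -1001°:
cos(-1001°) = 0.1908
sin(-1001°) = 0.9816
Result: [[0.1908, -0.9816], [0.9816, 0.1908]]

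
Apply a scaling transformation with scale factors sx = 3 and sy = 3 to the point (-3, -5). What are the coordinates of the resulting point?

Scaling matrix:
[[3, 0], [0, 3]]
Result: (-3 × 3, -5 × 3) = (-9, -15)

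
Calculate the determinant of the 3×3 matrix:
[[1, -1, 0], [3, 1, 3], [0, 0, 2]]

Expansion along first row:
det = 1·det([[1,3],[0,2]]) - -1·det([[3,3],[0,2]]) + 0·det([[3,1],[0,0]])
    = 1·(1·2 - 3·0) - -1·(3·2 - 3·0) + 0·(3·0 - 1·0)
    = 1·2 - -1·6 + 0·0
    = 2 + 6 + 0 = 8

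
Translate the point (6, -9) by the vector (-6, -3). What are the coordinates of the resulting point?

Translation by (-6, -3) (homogeneous matrix [[1, 0, -6], [0, 1, -3], [0, 0, 1]]):
x' = 6 + -6 = 0
y' = -9 + -3 = -12
Result: (0, -12)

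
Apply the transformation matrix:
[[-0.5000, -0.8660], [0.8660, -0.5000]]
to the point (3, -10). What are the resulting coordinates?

Matrix multiplication:
[[-0.5000, -0.8660], [0.8660, -0.5000]] × [3, -10]ᵀ
= [(-0.5000)(3) + (-0.8660)(-10), (0.8660)(3) + (-0.5000)(-10)]ᵀ
= [7.1600, 7.5980]ᵀ
Result: (7.1600, 7.5980)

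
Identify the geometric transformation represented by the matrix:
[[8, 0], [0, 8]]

This matrix represents: uniform scaling by factor 8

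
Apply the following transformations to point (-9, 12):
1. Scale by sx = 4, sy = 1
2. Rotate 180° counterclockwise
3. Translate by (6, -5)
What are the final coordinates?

Step 1: Scale → (-36, 12)
Step 2: Rotate 180° → (36, -12)
Step 3: Translate → (42, -17)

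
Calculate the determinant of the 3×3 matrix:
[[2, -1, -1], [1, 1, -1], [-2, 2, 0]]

Expansion along first row:
det = 2·det([[1,-1],[2,0]]) - -1·det([[1,-1],[-2,0]]) + -1·det([[1,1],[-2,2]])
    = 2·(1·0 - -1·2) - -1·(1·0 - -1·-2) + -1·(1·2 - 1·-2)
    = 2·2 - -1·-2 + -1·4
    = 4 + -2 + -4 = -2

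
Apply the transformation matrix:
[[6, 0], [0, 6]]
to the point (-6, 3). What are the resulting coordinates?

Matrix multiplication:
[[6, 0], [0, 6]] × [-6, 3]ᵀ
= [(6)(-6) + (0)(3), (0)(-6) + (6)(3)]ᵀ
= [-36, 18]ᵀ
Result: (-36, 18)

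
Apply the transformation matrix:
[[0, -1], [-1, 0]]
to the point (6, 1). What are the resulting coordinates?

Matrix multiplication:
[[0, -1], [-1, 0]] × [6, 1]ᵀ
= [(0)(6) + (-1)(1), (-1)(6) + (0)(1)]ᵀ
= [-1, -6]ᵀ
Result: (-1, -6)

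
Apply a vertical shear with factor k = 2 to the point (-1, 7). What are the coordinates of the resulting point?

Shear matrix for vertical shear with factor k = 2:
[[1, 0], [2, 1]]
Result: (-1, 7) → (-1, 5)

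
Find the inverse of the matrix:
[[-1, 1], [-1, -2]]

For [[a,b],[c,d]], inverse = (1/det)·[[d,-b],[-c,a]]
det = (-1)(-2) - (1)(-1) = 2 - -1 = 3
Inverse = (1/3)·[[-2, -1], [1, -1]]
= [[-2/3, -1/3], [1/3, -1/3]]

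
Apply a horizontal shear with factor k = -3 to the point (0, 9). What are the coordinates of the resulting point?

Shear matrix for horizontal shear with factor k = -3:
[[1, -3], [0, 1]]
Result: (0, 9) → (-27, 9)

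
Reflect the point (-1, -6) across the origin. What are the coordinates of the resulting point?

Reflection across origin: (-1, -6) → (1, 6)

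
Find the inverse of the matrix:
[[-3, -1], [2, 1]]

For [[a,b],[c,d]], inverse = (1/det)·[[d,-b],[-c,a]]
det = (-3)(1) - (-1)(2) = -3 - -2 = -1
Inverse = (1/-1)·[[1, 1], [-2, -3]]
= [[-1, -1], [2, 3]]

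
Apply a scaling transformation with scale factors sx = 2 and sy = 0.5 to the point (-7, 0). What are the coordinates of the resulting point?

Scaling matrix:
[[2, 0], [0, 0.50]]
Result: (-7 × 2, 0 × 0.5) = (-14, 0)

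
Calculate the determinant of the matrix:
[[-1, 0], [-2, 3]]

For a 2×2 matrix [[a, b], [c, d]], det = ad - bc
det = (-1)(3) - (0)(-2) = -3 - 0 = -3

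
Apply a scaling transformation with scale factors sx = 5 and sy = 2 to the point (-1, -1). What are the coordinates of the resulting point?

Scaling matrix:
[[5, 0], [0, 2]]
Result: (-1 × 5, -1 × 2) = (-5, -2)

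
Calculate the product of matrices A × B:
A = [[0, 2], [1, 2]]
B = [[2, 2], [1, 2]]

Matrix multiplication:
C[0][0] = 0×2 + 2×1 = 2
C[0][1] = 0×2 + 2×2 = 4
C[1][0] = 1×2 + 2×1 = 4
C[1][1] = 1×2 + 2×2 = 6
Result: [[2, 4], [4, 6]]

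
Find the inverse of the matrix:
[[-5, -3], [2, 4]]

For [[a,b],[c,d]], inverse = (1/det)·[[d,-b],[-c,a]]
det = (-5)(4) - (-3)(2) = -20 - -6 = -14
Inverse = (1/-14)·[[4, 3], [-2, -5]]
= [[-2/7, -3/14], [1/7, 5/14]]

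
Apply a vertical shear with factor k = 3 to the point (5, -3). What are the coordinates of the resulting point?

Shear matrix for vertical shear with factor k = 3:
[[1, 0], [3, 1]]
Result: (5, -3) → (5, 12)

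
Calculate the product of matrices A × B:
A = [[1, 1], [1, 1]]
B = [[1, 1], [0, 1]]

Matrix multiplication:
C[0][0] = 1×1 + 1×0 = 1
C[0][1] = 1×1 + 1×1 = 2
C[1][0] = 1×1 + 1×0 = 1
C[1][1] = 1×1 + 1×1 = 2
Result: [[1, 2], [1, 2]]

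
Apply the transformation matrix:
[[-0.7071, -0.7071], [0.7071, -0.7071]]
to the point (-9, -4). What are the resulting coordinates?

Matrix multiplication:
[[-0.7071, -0.7071], [0.7071, -0.7071]] × [-9, -4]ᵀ
= [(-0.7071)(-9) + (-0.7071)(-4), (0.7071)(-9) + (-0.7071)(-4)]ᵀ
= [9.1923, -3.5355]ᵀ
Result: (9.1923, -3.5355)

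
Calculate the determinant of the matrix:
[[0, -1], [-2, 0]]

For a 2×2 matrix [[a, b], [c, d]], det = ad - bc
det = (0)(0) - (-1)(-2) = 0 - 2 = -2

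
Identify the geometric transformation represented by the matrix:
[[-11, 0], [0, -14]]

This matrix represents: non-uniform scaling by sx = -11, sy = -14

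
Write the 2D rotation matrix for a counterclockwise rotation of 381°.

Rotation matrix formula: [[cos θ, -sin θ], [sin θ, cos θ]]
For θ = 381°:
cos(381°) = 0.9336
sin(381°) = 0.3584
Result: [[0.9336, -0.3584], [0.3584, 0.9336]]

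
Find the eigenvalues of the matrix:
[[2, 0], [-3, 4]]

Characteristic equation: det(A - λI) = 0
λ² - (trace)λ + (det) = 0
trace = 2 + 4 = 6, det = (2)(4) - (0)(-3) = 8
λ² - (6)λ + (8) = 0
λ = (6 ± √((6)² - 4·(8))) / 2 = (6 ± √4) / 2
Solving: λ = 2, 4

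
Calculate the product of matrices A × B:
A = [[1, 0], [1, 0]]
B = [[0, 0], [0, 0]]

Matrix multiplication:
C[0][0] = 1×0 + 0×0 = 0
C[0][1] = 1×0 + 0×0 = 0
C[1][0] = 1×0 + 0×0 = 0
C[1][1] = 1×0 + 0×0 = 0
Result: [[0, 0], [0, 0]]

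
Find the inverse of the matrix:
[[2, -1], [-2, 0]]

For [[a,b],[c,d]], inverse = (1/det)·[[d,-b],[-c,a]]
det = (2)(0) - (-1)(-2) = 0 - 2 = -2
Inverse = (1/-2)·[[0, 1], [2, 2]]
= [[0, -1/2], [-1, -1]]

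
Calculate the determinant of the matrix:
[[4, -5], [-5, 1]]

For a 2×2 matrix [[a, b], [c, d]], det = ad - bc
det = (4)(1) - (-5)(-5) = 4 - 25 = -21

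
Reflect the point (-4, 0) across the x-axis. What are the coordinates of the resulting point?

Reflection across x-axis: (-4, 0) → (-4, 0)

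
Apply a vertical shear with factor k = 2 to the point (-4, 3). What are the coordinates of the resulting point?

Shear matrix for vertical shear with factor k = 2:
[[1, 0], [2, 1]]
Result: (-4, 3) → (-4, -5)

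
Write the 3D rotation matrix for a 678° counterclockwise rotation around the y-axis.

Rotation matrix for counterclockwise 678° around y-axis:
cos(678°) = 0.7431, sin(678°) = -0.6691
Result: [[0.7431, 0, -0.6691], [0, 1, 0], [0.6691, 0, 0.7431]]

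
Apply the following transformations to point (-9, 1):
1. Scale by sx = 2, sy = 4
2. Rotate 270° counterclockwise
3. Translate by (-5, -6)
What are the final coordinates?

Step 1: Scale → (-18, 4)
Step 2: Rotate 270° → (4, 18)
Step 3: Translate → (-1, 12)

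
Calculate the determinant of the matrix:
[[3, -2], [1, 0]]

For a 2×2 matrix [[a, b], [c, d]], det = ad - bc
det = (3)(0) - (-2)(1) = 0 - -2 = 2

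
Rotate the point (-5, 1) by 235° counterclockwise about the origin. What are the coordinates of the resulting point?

Rotation matrix for 235°: [[cos 235°, -sin 235°], [sin 235°, cos 235°]] ≈ [[-0.573576, 0.819152], [-0.819152, -0.573576]]
[[-0.573576, 0.819152], [-0.819152, -0.573576]] × [-5, 1]ᵀ ≈ [3.6870, 3.5222]ᵀ
Result: (3.6870, 3.5222)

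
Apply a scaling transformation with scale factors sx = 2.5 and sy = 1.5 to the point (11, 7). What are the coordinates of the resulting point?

Scaling matrix:
[[2.50, 0], [0, 1.50]]
Result: (11 × 2.5, 7 × 1.5) = (27.5, 10.5)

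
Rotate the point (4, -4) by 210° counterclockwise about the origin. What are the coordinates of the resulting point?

Rotation matrix for 210°: [[cos 210°, -sin 210°], [sin 210°, cos 210°]] ≈ [[-0.866025, 0.500000], [-0.500000, -0.866025]]
[[-0.866025, 0.500000], [-0.500000, -0.866025]] × [4, -4]ᵀ ≈ [-5.4641, 1.4641]ᵀ
Result: (-5.4641, 1.4641)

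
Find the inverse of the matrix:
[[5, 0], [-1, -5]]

For [[a,b],[c,d]], inverse = (1/det)·[[d,-b],[-c,a]]
det = (5)(-5) - (0)(-1) = -25 - 0 = -25
Inverse = (1/-25)·[[-5, 0], [1, 5]]
= [[1/5, 0], [-1/25, -1/5]]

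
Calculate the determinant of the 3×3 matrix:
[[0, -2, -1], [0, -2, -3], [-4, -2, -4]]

Expansion along first row:
det = 0·det([[-2,-3],[-2,-4]]) - -2·det([[0,-3],[-4,-4]]) + -1·det([[0,-2],[-4,-2]])
    = 0·(-2·-4 - -3·-2) - -2·(0·-4 - -3·-4) + -1·(0·-2 - -2·-4)
    = 0·2 - -2·-12 + -1·-8
    = 0 + -24 + 8 = -16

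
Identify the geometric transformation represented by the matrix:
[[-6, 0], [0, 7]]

This matrix represents: non-uniform scaling by sx = -6, sy = 7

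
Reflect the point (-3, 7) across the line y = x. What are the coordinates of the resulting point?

Reflection across line y = x: (-3, 7) → (7, -3)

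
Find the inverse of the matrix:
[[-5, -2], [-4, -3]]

For [[a,b],[c,d]], inverse = (1/det)·[[d,-b],[-c,a]]
det = (-5)(-3) - (-2)(-4) = 15 - 8 = 7
Inverse = (1/7)·[[-3, 2], [4, -5]]
= [[-3/7, 2/7], [4/7, -5/7]]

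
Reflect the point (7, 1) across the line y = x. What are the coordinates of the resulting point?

Reflection across line y = x: (7, 1) → (1, 7)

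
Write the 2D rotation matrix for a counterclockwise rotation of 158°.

Rotation matrix formula: [[cos θ, -sin θ], [sin θ, cos θ]]
For θ = 158°:
cos(158°) = -0.9272
sin(158°) = 0.3746
Result: [[-0.9272, -0.3746], [0.3746, -0.9272]]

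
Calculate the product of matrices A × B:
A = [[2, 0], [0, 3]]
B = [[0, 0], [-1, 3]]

Matrix multiplication:
C[0][0] = 2×0 + 0×-1 = 0
C[0][1] = 2×0 + 0×3 = 0
C[1][0] = 0×0 + 3×-1 = -3
C[1][1] = 0×0 + 3×3 = 9
Result: [[0, 0], [-3, 9]]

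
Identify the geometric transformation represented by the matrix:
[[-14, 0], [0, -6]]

This matrix represents: non-uniform scaling by sx = -14, sy = -6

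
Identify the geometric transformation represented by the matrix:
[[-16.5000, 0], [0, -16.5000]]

This matrix represents: uniform scaling by factor -16.5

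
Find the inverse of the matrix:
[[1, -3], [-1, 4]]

For [[a,b],[c,d]], inverse = (1/det)·[[d,-b],[-c,a]]
det = (1)(4) - (-3)(-1) = 4 - 3 = 1
Inverse = [[4, 3], [1, 1]]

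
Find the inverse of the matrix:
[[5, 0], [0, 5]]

For [[a,b],[c,d]], inverse = (1/det)·[[d,-b],[-c,a]]
det = (5)(5) - (0)(0) = 25 - 0 = 25
Inverse = (1/25)·[[5, 0], [0, 5]]
= [[1/5, 0], [0, 1/5]]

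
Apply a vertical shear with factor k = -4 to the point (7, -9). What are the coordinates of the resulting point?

Shear matrix for vertical shear with factor k = -4:
[[1, 0], [-4, 1]]
Result: (7, -9) → (7, -37)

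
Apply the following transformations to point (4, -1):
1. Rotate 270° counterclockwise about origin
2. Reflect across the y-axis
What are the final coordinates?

Step 1: Rotate 270° → (-1, -4)
Step 2: Reflect across y-axis → (1, -4)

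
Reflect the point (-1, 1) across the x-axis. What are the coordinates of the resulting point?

Reflection across x-axis: (-1, 1) → (-1, -1)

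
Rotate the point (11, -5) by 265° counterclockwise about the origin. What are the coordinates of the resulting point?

Rotation matrix for 265°: [[cos 265°, -sin 265°], [sin 265°, cos 265°]] ≈ [[-0.087156, 0.996195], [-0.996195, -0.087156]]
[[-0.087156, 0.996195], [-0.996195, -0.087156]] × [11, -5]ᵀ ≈ [-5.9397, -10.5224]ᵀ
Result: (-5.9397, -10.5224)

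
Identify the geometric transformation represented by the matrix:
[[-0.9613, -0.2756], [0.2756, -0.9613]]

This matrix represents: rotation by 164° counterclockwise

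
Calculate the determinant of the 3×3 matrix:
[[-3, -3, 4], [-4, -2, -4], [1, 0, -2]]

Expansion along first row:
det = -3·det([[-2,-4],[0,-2]]) - -3·det([[-4,-4],[1,-2]]) + 4·det([[-4,-2],[1,0]])
    = -3·(-2·-2 - -4·0) - -3·(-4·-2 - -4·1) + 4·(-4·0 - -2·1)
    = -3·4 - -3·12 + 4·2
    = -12 + 36 + 8 = 32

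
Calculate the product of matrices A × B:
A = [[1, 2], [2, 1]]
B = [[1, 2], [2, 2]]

Matrix multiplication:
C[0][0] = 1×1 + 2×2 = 5
C[0][1] = 1×2 + 2×2 = 6
C[1][0] = 2×1 + 1×2 = 4
C[1][1] = 2×2 + 1×2 = 6
Result: [[5, 6], [4, 6]]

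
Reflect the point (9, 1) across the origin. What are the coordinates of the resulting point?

Reflection across origin: (9, 1) → (-9, -1)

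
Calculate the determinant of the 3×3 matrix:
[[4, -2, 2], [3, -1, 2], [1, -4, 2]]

Expansion along first row:
det = 4·det([[-1,2],[-4,2]]) - -2·det([[3,2],[1,2]]) + 2·det([[3,-1],[1,-4]])
    = 4·(-1·2 - 2·-4) - -2·(3·2 - 2·1) + 2·(3·-4 - -1·1)
    = 4·6 - -2·4 + 2·-11
    = 24 + 8 + -22 = 10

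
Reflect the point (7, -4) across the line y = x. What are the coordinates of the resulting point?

Reflection across line y = x: (7, -4) → (-4, 7)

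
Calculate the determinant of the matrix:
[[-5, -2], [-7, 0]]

For a 2×2 matrix [[a, b], [c, d]], det = ad - bc
det = (-5)(0) - (-2)(-7) = 0 - 14 = -14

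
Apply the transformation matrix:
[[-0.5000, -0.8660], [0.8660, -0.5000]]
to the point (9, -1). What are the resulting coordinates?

Matrix multiplication:
[[-0.5000, -0.8660], [0.8660, -0.5000]] × [9, -1]ᵀ
= [(-0.5000)(9) + (-0.8660)(-1), (0.8660)(9) + (-0.5000)(-1)]ᵀ
= [-3.6340, 8.2940]ᵀ
Result: (-3.6340, 8.2940)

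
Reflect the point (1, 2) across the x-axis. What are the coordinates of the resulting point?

Reflection across x-axis: (1, 2) → (1, -2)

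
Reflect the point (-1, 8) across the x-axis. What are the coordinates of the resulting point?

Reflection across x-axis: (-1, 8) → (-1, -8)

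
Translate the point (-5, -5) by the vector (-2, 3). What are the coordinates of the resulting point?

Translation by (-2, 3) (homogeneous matrix [[1, 0, -2], [0, 1, 3], [0, 0, 1]]):
x' = -5 + -2 = -7
y' = -5 + 3 = -2
Result: (-7, -2)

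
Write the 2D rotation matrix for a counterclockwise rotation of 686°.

Rotation matrix formula: [[cos θ, -sin θ], [sin θ, cos θ]]
For θ = 686°:
cos(686°) = 0.8290
sin(686°) = -0.5592
Result: [[0.8290, 0.5592], [-0.5592, 0.8290]]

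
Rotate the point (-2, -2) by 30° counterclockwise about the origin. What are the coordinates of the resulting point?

Rotation matrix for 30°: [[cos 30°, -sin 30°], [sin 30°, cos 30°]] ≈ [[0.866025, -0.500000], [0.500000, 0.866025]]
[[0.866025, -0.500000], [0.500000, 0.866025]] × [-2, -2]ᵀ ≈ [-0.7321, -2.7321]ᵀ
Result: (-0.7321, -2.7321)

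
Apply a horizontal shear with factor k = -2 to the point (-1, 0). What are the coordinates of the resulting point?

Shear matrix for horizontal shear with factor k = -2:
[[1, -2], [0, 1]]
Result: (-1, 0) → (-1, 0)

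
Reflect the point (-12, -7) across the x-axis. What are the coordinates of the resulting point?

Reflection across x-axis: (-12, -7) → (-12, 7)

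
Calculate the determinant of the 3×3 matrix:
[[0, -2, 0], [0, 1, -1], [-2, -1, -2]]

Expansion along first row:
det = 0·det([[1,-1],[-1,-2]]) - -2·det([[0,-1],[-2,-2]]) + 0·det([[0,1],[-2,-1]])
    = 0·(1·-2 - -1·-1) - -2·(0·-2 - -1·-2) + 0·(0·-1 - 1·-2)
    = 0·-3 - -2·-2 + 0·2
    = 0 + -4 + 0 = -4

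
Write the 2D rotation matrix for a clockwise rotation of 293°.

Rotation matrix formula: [[cos θ, -sin θ], [sin θ, cos θ]]
A clockwise rotation by 293° is equivalent to a counterclockwise rotation by -293°.
For θ = -293°:
cos(-293°) = 0.3907
sin(-293°) = 0.9205
Result: [[0.3907, -0.9205], [0.9205, 0.3907]]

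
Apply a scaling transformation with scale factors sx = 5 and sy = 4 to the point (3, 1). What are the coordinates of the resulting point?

Scaling matrix:
[[5, 0], [0, 4]]
Result: (3 × 5, 1 × 4) = (15, 4)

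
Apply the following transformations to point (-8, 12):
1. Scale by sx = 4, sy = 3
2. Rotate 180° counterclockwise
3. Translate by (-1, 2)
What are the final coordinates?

Step 1: Scale → (-32, 36)
Step 2: Rotate 180° → (32, -36)
Step 3: Translate → (31, -34)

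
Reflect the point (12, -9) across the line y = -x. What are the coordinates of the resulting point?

Reflection across line y = -x: (12, -9) → (9, -12)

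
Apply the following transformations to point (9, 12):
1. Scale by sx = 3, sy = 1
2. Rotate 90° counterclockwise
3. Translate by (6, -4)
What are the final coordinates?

Step 1: Scale → (27, 12)
Step 2: Rotate 90° → (-12, 27)
Step 3: Translate → (-6, 23)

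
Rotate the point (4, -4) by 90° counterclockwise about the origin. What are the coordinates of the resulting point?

Rotation matrix for 90°: [[cos 90°, -sin 90°], [sin 90°, cos 90°]] = [[0, -1], [1, 0]]
[[0, -1], [1, 0]] × [4, -4]ᵀ = [4, 4]ᵀ
Result: (4, 4)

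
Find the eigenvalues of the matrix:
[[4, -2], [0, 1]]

Characteristic equation: det(A - λI) = 0
λ² - (trace)λ + (det) = 0
trace = 4 + 1 = 5, det = (4)(1) - (-2)(0) = 4
λ² - (5)λ + (4) = 0
λ = (5 ± √((5)² - 4·(4))) / 2 = (5 ± √9) / 2
Solving: λ = 1, 4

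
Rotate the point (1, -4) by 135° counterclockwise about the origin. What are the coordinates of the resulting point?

Rotation matrix for 135°: [[cos 135°, -sin 135°], [sin 135°, cos 135°]] ≈ [[-0.707107, -0.707107], [0.707107, -0.707107]]
[[-0.707107, -0.707107], [0.707107, -0.707107]] × [1, -4]ᵀ ≈ [2.1213, 3.5355]ᵀ
Result: (2.1213, 3.5355)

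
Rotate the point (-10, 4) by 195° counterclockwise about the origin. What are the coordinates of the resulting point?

Rotation matrix for 195°: [[cos 195°, -sin 195°], [sin 195°, cos 195°]] ≈ [[-0.965926, 0.258819], [-0.258819, -0.965926]]
[[-0.965926, 0.258819], [-0.258819, -0.965926]] × [-10, 4]ᵀ ≈ [10.6945, -1.2755]ᵀ
Result: (10.6945, -1.2755)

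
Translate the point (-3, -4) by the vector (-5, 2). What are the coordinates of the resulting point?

Translation by (-5, 2) (homogeneous matrix [[1, 0, -5], [0, 1, 2], [0, 0, 1]]):
x' = -3 + -5 = -8
y' = -4 + 2 = -2
Result: (-8, -2)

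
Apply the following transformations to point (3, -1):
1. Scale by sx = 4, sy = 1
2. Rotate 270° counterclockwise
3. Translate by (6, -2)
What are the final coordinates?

Step 1: Scale → (12, -1)
Step 2: Rotate 270° → (-1, -12)
Step 3: Translate → (5, -14)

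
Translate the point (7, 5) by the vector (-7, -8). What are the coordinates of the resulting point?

Translation by (-7, -8) (homogeneous matrix [[1, 0, -7], [0, 1, -8], [0, 0, 1]]):
x' = 7 + -7 = 0
y' = 5 + -8 = -3
Result: (0, -3)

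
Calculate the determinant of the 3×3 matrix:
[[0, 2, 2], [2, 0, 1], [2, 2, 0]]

Expansion along first row:
det = 0·det([[0,1],[2,0]]) - 2·det([[2,1],[2,0]]) + 2·det([[2,0],[2,2]])
    = 0·(0·0 - 1·2) - 2·(2·0 - 1·2) + 2·(2·2 - 0·2)
    = 0·-2 - 2·-2 + 2·4
    = 0 + 4 + 8 = 12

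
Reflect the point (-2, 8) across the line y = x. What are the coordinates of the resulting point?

Reflection across line y = x: (-2, 8) → (8, -2)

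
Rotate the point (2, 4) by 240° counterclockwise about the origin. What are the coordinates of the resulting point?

Rotation matrix for 240°: [[cos 240°, -sin 240°], [sin 240°, cos 240°]] ≈ [[-0.500000, 0.866025], [-0.866025, -0.500000]]
[[-0.500000, 0.866025], [-0.866025, -0.500000]] × [2, 4]ᵀ ≈ [2.4641, -3.7321]ᵀ
Result: (2.4641, -3.7321)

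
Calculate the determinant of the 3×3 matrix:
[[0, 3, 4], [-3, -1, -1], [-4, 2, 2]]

Expansion along first row:
det = 0·det([[-1,-1],[2,2]]) - 3·det([[-3,-1],[-4,2]]) + 4·det([[-3,-1],[-4,2]])
    = 0·(-1·2 - -1·2) - 3·(-3·2 - -1·-4) + 4·(-3·2 - -1·-4)
    = 0·0 - 3·-10 + 4·-10
    = 0 + 30 + -40 = -10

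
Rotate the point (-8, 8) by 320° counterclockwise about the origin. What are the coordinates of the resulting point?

Rotation matrix for 320°: [[cos 320°, -sin 320°], [sin 320°, cos 320°]] ≈ [[0.766044, 0.642788], [-0.642788, 0.766044]]
[[0.766044, 0.642788], [-0.642788, 0.766044]] × [-8, 8]ᵀ ≈ [-0.9861, 11.2707]ᵀ
Result: (-0.9861, 11.2707)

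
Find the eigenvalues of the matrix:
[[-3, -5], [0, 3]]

Characteristic equation: det(A - λI) = 0
λ² - (trace)λ + (det) = 0
trace = -3 + 3 = 0, det = (-3)(3) - (-5)(0) = -9
λ² - (0)λ + (-9) = 0
λ = (0 ± √((0)² - 4·(-9))) / 2 = (0 ± √36) / 2
Solving: λ = -3, 3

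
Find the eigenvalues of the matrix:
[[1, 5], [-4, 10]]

Characteristic equation: det(A - λI) = 0
λ² - (trace)λ + (det) = 0
trace = 1 + 10 = 11, det = (1)(10) - (5)(-4) = 30
λ² - (11)λ + (30) = 0
λ = (11 ± √((11)² - 4·(30))) / 2 = (11 ± √1) / 2
Solving: λ = 5, 6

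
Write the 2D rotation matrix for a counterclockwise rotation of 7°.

Rotation matrix formula: [[cos θ, -sin θ], [sin θ, cos θ]]
For θ = 7°:
cos(7°) = 0.9925
sin(7°) = 0.1219
Result: [[0.9925, -0.1219], [0.1219, 0.9925]]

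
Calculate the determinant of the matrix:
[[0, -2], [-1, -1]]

For a 2×2 matrix [[a, b], [c, d]], det = ad - bc
det = (0)(-1) - (-2)(-1) = 0 - 2 = -2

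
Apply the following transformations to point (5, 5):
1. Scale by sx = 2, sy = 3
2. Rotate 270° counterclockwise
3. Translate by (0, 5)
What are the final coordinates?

Step 1: Scale → (10, 15)
Step 2: Rotate 270° → (15, -10)
Step 3: Translate → (15, -5)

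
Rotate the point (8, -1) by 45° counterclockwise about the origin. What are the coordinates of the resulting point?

Rotation matrix for 45°: [[cos 45°, -sin 45°], [sin 45°, cos 45°]] ≈ [[0.707107, -0.707107], [0.707107, 0.707107]]
[[0.707107, -0.707107], [0.707107, 0.707107]] × [8, -1]ᵀ ≈ [6.3640, 4.9497]ᵀ
Result: (6.3640, 4.9497)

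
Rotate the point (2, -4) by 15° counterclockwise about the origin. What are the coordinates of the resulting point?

Rotation matrix for 15°: [[cos 15°, -sin 15°], [sin 15°, cos 15°]] ≈ [[0.965926, -0.258819], [0.258819, 0.965926]]
[[0.965926, -0.258819], [0.258819, 0.965926]] × [2, -4]ᵀ ≈ [2.9671, -3.3461]ᵀ
Result: (2.9671, -3.3461)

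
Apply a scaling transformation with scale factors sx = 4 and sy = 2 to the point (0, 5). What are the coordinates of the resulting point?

Scaling matrix:
[[4, 0], [0, 2]]
Result: (0 × 4, 5 × 2) = (0, 10)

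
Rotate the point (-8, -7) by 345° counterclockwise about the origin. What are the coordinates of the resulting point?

Rotation matrix for 345°: [[cos 345°, -sin 345°], [sin 345°, cos 345°]] ≈ [[0.965926, 0.258819], [-0.258819, 0.965926]]
[[0.965926, 0.258819], [-0.258819, 0.965926]] × [-8, -7]ᵀ ≈ [-9.5391, -4.6909]ᵀ
Result: (-9.5391, -4.6909)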